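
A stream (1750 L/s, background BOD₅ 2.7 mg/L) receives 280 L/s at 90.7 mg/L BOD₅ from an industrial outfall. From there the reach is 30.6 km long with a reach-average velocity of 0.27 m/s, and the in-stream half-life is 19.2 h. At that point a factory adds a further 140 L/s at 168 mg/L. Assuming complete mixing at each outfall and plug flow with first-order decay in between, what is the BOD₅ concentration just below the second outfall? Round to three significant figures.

Mass balance: C = (1750·2.700 + 280.0·90.70) / 2030 = 30120/2030 = 14.84 mg/L; combined flow 2030 L/s.
Travel time t = 30.6·1000 / 0.27 = 113300 s = 31.48 h.
Half-life 19.2 h → k = ln 2 / 19.2 = 0.03610 h⁻¹ = 0.8664 d⁻¹.
Applying C = C₀e^(−kt): 14.84 × 0.3209 = 4.762 mg/L.
At the second outfall, C = (2030·4.762 + 140.0·168.0) / (2030 + 140.0) = 15.29 mg/L.

15.3 mg/L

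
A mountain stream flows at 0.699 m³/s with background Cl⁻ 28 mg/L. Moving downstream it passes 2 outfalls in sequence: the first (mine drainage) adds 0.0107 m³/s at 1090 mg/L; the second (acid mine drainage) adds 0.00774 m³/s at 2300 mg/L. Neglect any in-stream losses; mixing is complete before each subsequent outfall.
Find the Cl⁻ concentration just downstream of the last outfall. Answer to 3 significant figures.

68.3 mg/L

After outfall 1: Q = 0.6990 + 0.01070 = 0.7097 m³/s; C = (0.6990·28.00 + 0.01070·1090)/0.7097 = 44.01 mg/L.
After outfall 2: Q = 0.7097 + 0.007740 = 0.7174 m³/s; C = (0.7097·44.01 + 0.007740·2300)/0.7174 = 68.35 mg/L.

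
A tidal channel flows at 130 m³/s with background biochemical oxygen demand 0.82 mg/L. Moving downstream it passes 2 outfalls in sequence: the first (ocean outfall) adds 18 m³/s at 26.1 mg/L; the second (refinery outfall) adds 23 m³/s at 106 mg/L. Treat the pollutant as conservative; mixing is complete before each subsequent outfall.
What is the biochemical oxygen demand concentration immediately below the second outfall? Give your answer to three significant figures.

17.6 mg/L

Below outfall 1: Q → 148.0 m³/s, C = (130.0·0.8200 + 18.00·26.10)/148.0 = 3.895 mg/L.
Below outfall 2: Q → 171.0 m³/s, C = (148.0·3.895 + 23.00·106.0)/171.0 = 17.63 mg/L.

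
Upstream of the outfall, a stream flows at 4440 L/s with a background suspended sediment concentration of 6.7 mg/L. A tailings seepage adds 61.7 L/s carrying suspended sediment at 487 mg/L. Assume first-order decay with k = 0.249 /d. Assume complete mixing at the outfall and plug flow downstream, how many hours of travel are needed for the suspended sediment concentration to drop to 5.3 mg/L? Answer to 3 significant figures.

Mixed concentration C = ΣQC/ΣQ = (4440·6.700 + 61.70·487.0) / 4502 = 59800/4502 = 13.28 mg/L.
13.28·exp(−k·t) = 5.3 → t = ln(13.28/5.3)/k = 318800 s = 88.56 h.

88.6 h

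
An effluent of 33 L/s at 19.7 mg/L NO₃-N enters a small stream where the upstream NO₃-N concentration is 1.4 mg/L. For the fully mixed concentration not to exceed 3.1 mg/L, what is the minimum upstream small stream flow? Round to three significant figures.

322 L/s

Set C_mix = 3.1: (Q·1.400 + 33.00·19.70) / (Q + 33.00) = 3.1
→ Q = 33.00·(19.70 − 3.1)/(3.1 − 1.400) = 322.2 L/s.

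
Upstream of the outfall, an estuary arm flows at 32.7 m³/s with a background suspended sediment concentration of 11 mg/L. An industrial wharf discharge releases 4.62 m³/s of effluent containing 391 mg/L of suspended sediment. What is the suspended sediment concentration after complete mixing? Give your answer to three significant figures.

58.0 mg/L

Flow-weighted average: C = (32.70·11.00 + 4.620·391.0) / 37.32 = 2166/37.32 = 58.04 mg/L.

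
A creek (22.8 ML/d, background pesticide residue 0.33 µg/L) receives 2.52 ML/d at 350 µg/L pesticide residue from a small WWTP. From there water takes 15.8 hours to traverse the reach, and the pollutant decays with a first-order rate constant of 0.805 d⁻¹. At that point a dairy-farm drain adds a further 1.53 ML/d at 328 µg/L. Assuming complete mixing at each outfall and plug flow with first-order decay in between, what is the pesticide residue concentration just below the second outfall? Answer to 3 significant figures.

38.2 µg/L

Flow-weighted average: C = (22.80·0.3300 + 2.520·350.0) / 25.32 = 889.5/25.32 = 35.13 µg/L; combined flow 25.32 ML/d.
First-order decay: C = 35.13·exp(−k·t) = 35.13·0.5886 = 20.68 µg/L.
At the second outfall, C = (25.32·20.68 + 1.530·328.0) / (25.32 + 1.530) = 38.19 µg/L.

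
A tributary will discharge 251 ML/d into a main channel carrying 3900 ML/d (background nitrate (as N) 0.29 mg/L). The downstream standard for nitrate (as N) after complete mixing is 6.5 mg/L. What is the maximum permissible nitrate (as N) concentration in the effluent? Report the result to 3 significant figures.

At the limit, (Qr·Cr + Qe·Cₑ)/(Qr + Qe) = 6.5:
Cₑ = (4151·6.5 − 3900·0.2900) / 251.0 = 103.0 mg/L.

103 mg/L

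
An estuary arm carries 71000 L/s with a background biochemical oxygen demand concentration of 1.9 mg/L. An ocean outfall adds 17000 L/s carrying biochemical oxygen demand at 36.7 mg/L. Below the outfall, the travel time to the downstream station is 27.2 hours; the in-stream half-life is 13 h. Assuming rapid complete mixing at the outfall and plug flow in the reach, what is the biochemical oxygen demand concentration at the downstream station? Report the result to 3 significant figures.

Mass balance: C = (71000·1.900 + 17000·36.70) / 88000 = 758800/88000 = 8.623 mg/L.
Half-life 13 h → k = ln 2 / 13 = 0.05332 h⁻¹ = 1.280 d⁻¹.
After decay, C = 8.623 × e^(−kt) = 8.623 × 0.2345 = 2.022 mg/L.

2.02 mg/L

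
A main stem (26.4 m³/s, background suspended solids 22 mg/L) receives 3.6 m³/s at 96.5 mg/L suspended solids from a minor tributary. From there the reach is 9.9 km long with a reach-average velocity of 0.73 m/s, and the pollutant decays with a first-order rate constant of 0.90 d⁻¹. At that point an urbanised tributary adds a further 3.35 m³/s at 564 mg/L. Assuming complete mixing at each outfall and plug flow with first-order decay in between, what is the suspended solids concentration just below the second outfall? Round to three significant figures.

Flow-weighted average: C = (26.40·22.00 + 3.600·96.50) / 30.00 = 928.2/30.00 = 30.94 mg/L; combined flow 30.00 m³/s.
Travel time t = 9.9·1000 / 0.73 = 13560 s = 3.767 h.
After decay, C = 30.94 × e^(−kt) = 30.94 × 0.8683 = 26.86 mg/L.
Second outfall: C = (30.00·26.86 + 3.350·564.0)/33.35 = 80.82 mg/L.

80.8 mg/L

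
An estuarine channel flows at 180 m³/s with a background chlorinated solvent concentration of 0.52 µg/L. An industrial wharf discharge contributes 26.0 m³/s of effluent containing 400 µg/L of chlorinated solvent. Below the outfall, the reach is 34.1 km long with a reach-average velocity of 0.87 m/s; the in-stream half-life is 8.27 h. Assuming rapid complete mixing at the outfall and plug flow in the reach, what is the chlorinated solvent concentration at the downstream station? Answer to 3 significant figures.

20.5 µg/L

Mass balance: C = (180.0·0.5200 + 26.00·400.0) / 206.0 = 10490/206.0 = 50.94 µg/L.
Travel time t = 34.1·1000 / 0.87 = 39200 s = 10.89 h.
Half-life 8.27 h → k = ln 2 / 8.27 = 0.08381 h⁻¹ = 2.012 d⁻¹.
Decay over the reach: 50.94·exp(−kt) = 50.94·0.4015 = 20.45 µg/L.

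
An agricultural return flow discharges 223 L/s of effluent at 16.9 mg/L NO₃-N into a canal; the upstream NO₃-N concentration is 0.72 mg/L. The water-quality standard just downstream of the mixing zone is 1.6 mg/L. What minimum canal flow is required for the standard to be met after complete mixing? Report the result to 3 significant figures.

Set C_mix = 1.6: (Q·0.7200 + 223.0·16.90) / (Q + 223.0) = 1.6
→ Q = 223.0·(16.90 − 1.6)/(1.6 − 0.7200) = 3877 L/s.

3880 L/s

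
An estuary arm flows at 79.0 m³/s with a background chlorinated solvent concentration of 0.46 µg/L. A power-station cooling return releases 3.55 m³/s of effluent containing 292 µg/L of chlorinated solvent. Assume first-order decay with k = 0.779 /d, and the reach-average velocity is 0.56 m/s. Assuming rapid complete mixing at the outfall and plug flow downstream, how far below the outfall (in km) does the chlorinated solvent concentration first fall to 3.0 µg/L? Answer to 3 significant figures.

91.1 km

Mixed concentration C = ΣQC/ΣQ = (79.00·0.4600 + 3.550·292.0) / 82.55 = 1073/82.55 = 13.00 µg/L.
Set 13.00·exp(−k·t) = 3.0 → t = ln(13.00/3.0)/k = 162600 s = 45.17 h.
Distance = v·t = 0.56·162600 = 91060 m = 91.06 km.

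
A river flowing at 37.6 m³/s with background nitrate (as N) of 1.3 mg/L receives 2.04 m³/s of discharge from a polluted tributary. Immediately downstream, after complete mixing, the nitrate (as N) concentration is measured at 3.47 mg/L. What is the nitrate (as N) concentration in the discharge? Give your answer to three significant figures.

43.5 mg/L

Mass balance: 37.60·1.300 + 2.040·Cₑ = 39.64·3.470
→ Cₑ = (39.64·3.470 − 37.60·1.300) / 2.040 = 43.47 mg/L.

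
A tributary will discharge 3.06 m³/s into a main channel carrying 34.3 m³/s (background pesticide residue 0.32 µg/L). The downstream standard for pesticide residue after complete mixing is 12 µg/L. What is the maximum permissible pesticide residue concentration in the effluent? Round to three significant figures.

143 µg/L

At the limit, (Qr·Cr + Qe·Cₑ)/(Qr + Qe) = 12:
Cₑ = (37.36·12 − 34.30·0.3200) / 3.060 = 142.9 µg/L.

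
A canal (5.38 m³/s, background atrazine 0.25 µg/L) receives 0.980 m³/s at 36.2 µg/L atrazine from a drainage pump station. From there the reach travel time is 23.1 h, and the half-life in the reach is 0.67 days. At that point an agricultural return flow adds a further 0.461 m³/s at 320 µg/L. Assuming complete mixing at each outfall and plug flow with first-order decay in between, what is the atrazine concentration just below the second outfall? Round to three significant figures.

23.6 µg/L

Conservation of mass: C = (5.380·0.2500 + 0.9800·36.20) / 6.360 = 36.82/6.360 = 5.789 µg/L; combined flow 6.360 m³/s.
Half-life 0.67 d → k = ln 2 / 0.67 = 1.035 d⁻¹.
Decay over the reach: 5.789·exp(−kt) = 5.789·0.3694 = 2.139 µg/L.
Second outfall: C = (6.360·2.139 + 0.4610·320.0)/6.821 = 23.62 µg/L.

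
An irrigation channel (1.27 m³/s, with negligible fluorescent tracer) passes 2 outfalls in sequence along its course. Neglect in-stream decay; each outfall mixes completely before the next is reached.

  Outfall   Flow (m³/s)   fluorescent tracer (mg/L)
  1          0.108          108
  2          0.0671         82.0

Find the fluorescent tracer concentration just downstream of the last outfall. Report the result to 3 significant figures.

Outfall 1: combined Q = 1.378 m³/s; C = (1.270·0 + 0.1080·108.0)/1.378 = 8.464 mg/L.
Outfall 2: combined Q = 1.445 m³/s; C = (1.378·8.464 + 0.06710·82.00)/1.445 = 11.88 mg/L.

11.9 mg/L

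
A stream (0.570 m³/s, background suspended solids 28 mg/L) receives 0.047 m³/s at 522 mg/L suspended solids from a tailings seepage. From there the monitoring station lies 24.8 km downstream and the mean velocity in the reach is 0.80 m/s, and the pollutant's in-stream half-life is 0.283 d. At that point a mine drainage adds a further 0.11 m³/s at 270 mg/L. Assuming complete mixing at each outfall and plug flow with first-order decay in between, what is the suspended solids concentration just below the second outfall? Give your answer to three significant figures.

Mixed concentration C = ΣQC/ΣQ = (0.5700·28.00 + 0.04700·522.0) / 0.6170 = 40.49/0.6170 = 65.63 mg/L; combined flow 0.6170 m³/s.
Travel time t = 24.8·1000 / 0.80 = 31000 s = 8.611 h.
Half-life 0.283 d → k = ln 2 / 0.283 = 2.449 d⁻¹.
First-order decay: C = 65.63·exp(−k·t) = 65.63·0.4153 = 27.26 mg/L.
Second outfall: C = (0.6170·27.26 + 0.1100·270.0)/0.7270 = 63.98 mg/L.

64.0 mg/L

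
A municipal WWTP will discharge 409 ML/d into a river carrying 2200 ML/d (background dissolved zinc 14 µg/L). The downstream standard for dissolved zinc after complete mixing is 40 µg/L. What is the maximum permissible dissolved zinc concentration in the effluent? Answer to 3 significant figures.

180 µg/L

At the limit, (Qr·Cr + Qe·Cₑ)/(Qr + Qe) = 40:
Cₑ = (2609·40 − 2200·14.00) / 409.0 = 179.9 µg/L.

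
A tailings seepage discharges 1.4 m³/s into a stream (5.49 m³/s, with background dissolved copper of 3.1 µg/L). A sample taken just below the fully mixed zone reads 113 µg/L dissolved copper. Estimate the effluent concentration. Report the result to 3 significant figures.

Mass balance: 5.490·3.100 + 1.400·Cₑ = 6.890·113.0
→ Cₑ = (6.890·113.0 − 5.490·3.100) / 1.400 = 544.0 µg/L.

544 µg/L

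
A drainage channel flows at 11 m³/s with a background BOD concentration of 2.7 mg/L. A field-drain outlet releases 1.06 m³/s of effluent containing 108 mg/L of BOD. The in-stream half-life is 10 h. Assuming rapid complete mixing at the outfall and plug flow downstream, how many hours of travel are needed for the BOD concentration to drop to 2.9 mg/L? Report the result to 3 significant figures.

Mixed concentration C = ΣQC/ΣQ = (11.00·2.700 + 1.060·108.0) / 12.06 = 144.2/12.06 = 11.96 mg/L.
Half-life 10 h → k = ln 2 / 10 = 0.06931 h⁻¹ = 1.664 d⁻¹.
11.96·exp(−k·t) = 2.9 → t = ln(11.96/2.9)/k = 73570 s = 20.44 h.

20.4 h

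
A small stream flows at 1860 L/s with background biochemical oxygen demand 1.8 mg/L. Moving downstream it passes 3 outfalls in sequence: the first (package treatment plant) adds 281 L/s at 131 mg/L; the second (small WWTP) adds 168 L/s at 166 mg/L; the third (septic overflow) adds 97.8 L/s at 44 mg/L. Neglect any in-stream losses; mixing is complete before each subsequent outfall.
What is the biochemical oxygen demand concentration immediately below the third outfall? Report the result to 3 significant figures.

30.1 mg/L

Below outfall 1: Q → 2141 L/s, C = (1860·1.800 + 281.0·131.0)/2141 = 18.76 mg/L.
Below outfall 2: Q → 2309 L/s, C = (2141·18.76 + 168.0·166.0)/2309 = 29.47 mg/L.
Below outfall 3: Q → 2407 L/s, C = (2309·29.47 + 97.80·44.00)/2407 = 30.06 mg/L.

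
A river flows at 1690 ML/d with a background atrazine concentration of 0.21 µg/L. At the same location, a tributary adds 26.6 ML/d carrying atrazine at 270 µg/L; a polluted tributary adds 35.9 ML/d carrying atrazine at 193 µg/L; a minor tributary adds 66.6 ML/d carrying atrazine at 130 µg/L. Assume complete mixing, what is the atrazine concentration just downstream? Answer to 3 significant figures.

12.7 µg/L

Flow-weighted average: C = (1690·0.2100 + 26.60·270.0 + 35.90·193.0 + 66.60·130.0) / 1819 = 23120/1819 = 12.71 µg/L.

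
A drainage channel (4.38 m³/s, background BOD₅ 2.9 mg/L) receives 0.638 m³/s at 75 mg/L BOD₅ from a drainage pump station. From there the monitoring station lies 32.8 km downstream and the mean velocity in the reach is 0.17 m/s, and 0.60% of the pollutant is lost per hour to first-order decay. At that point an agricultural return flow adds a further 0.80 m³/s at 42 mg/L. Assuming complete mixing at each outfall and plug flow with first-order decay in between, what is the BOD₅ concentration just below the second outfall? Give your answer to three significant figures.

13.3 mg/L

After mixing, C = (4.380·2.900 + 0.6380·75.00) / 5.018 = 60.55/5.018 = 12.07 mg/L; combined flow 5.018 m³/s.
Travel time t = 32.8·1000 / 0.17 = 192900 s = 53.59 h.
0.60%/h lost → k = −ln(1 − 0.006) = 0.006018 h⁻¹.
After decay, C = 12.07 × e^(−kt) = 12.07 × 0.7243 = 8.740 mg/L.
At the second outfall, C = (5.018·8.740 + 0.8000·42.00) / (5.018 + 0.8000) = 13.31 mg/L.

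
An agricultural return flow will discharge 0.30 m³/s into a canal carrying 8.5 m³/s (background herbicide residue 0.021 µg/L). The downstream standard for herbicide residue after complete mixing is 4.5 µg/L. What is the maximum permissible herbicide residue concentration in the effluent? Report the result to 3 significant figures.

At the limit, (Qr·Cr + Qe·Cₑ)/(Qr + Qe) = 4.5:
Cₑ = (8.800·4.5 − 8.500·0.02100) / 0.3000 = 131.4 µg/L.

131 µg/L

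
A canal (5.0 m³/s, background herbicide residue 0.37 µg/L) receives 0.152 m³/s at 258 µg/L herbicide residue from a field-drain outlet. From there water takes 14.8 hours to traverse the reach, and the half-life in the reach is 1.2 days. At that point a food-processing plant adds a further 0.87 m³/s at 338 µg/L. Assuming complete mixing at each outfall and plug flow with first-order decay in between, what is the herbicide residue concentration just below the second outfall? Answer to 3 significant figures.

53.6 µg/L

After mixing, C = (5.000·0.3700 + 0.1520·258.0) / 5.152 = 41.07/5.152 = 7.971 µg/L; combined flow 5.152 m³/s.
Half-life 1.2 d → k = ln 2 / 1.2 = 0.5776 d⁻¹.
After decay, C = 7.971 × e^(−kt) = 7.971 × 0.7003 = 5.582 µg/L.
At the second outfall, C = (5.152·5.582 + 0.8700·338.0) / (5.152 + 0.8700) = 53.61 µg/L.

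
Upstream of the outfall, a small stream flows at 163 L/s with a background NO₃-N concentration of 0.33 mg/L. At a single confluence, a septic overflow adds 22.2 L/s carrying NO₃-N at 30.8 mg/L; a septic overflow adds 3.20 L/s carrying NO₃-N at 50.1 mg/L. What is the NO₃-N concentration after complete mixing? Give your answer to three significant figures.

4.77 mg/L

Mass balance: C = (163.0·0.3300 + 22.20·30.80 + 3.200·50.10) / 188.4 = 897.9/188.4 = 4.766 mg/L.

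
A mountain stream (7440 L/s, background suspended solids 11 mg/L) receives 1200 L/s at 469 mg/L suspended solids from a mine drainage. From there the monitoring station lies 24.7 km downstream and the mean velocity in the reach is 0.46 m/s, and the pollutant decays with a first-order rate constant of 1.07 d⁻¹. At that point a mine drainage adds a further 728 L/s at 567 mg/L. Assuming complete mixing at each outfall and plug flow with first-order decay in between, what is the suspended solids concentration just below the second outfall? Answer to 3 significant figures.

79.5 mg/L

Conservation of mass: C = (7440·11.00 + 1200·469.0) / 8640 = 644600/8640 = 74.61 mg/L; combined flow 8640 L/s.
Travel time t = 24.7·1000 / 0.46 = 53700 s = 14.92 h.
Applying C = C₀e^(−kt): 74.61 × 0.5143 = 38.37 mg/L.
At the second outfall, C = (8640·38.37 + 728.0·567.0) / (8640 + 728.0) = 79.45 mg/L.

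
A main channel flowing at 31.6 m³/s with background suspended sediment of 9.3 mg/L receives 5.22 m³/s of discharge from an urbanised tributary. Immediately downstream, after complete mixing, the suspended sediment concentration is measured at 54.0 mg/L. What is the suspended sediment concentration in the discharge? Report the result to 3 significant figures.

325 mg/L

Mass balance: 31.60·9.300 + 5.220·Cₑ = 36.82·54.00
→ Cₑ = (36.82·54.00 − 31.60·9.300) / 5.220 = 324.6 mg/L.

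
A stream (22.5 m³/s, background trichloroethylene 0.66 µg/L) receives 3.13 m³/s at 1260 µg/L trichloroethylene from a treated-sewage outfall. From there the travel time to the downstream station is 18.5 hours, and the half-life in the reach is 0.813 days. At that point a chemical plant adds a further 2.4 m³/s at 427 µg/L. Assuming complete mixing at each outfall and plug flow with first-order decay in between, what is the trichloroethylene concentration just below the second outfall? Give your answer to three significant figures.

Conservation of mass: C = (22.50·0.6600 + 3.130·1260) / 25.63 = 3959/25.63 = 154.5 µg/L; combined flow 25.63 m³/s.
Half-life 0.813 d → k = ln 2 / 0.813 = 0.8526 d⁻¹.
First-order decay: C = 154.5·exp(−k·t) = 154.5·0.5183 = 80.05 µg/L.
Second outfall: C = (25.63·80.05 + 2.400·427.0)/28.03 = 109.8 µg/L.

110 µg/L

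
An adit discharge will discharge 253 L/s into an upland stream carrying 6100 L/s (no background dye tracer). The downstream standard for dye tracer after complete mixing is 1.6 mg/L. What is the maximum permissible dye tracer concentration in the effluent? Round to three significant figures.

40.2 mg/L

At the limit, (Qr·Cr + Qe·Cₑ)/(Qr + Qe) = 1.6:
Cₑ = (6353·1.6 − 6100·0) / 253.0 = 40.18 mg/L.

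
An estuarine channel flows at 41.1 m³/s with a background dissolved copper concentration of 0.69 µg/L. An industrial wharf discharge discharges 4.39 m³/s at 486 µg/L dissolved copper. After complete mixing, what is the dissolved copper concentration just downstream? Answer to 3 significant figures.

After mixing, C = (41.10·0.6900 + 4.390·486.0) / 45.49 = 2162/45.49 = 47.52 µg/L.

47.5 µg/L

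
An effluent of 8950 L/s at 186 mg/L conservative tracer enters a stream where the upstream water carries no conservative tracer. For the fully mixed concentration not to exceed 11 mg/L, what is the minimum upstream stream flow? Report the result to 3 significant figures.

142000 L/s

Set C_mix = 11: (Q·0 + 8950·186.0) / (Q + 8950) = 11
→ Q = 8950·(186.0 − 11)/(11 − 0) = 142400 L/s.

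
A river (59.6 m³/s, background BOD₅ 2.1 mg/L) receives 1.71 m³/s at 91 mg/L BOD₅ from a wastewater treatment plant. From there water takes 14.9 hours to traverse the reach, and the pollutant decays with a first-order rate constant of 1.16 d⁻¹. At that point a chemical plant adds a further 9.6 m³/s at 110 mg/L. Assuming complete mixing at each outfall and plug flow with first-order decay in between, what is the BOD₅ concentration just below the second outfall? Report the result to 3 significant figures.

16.8 mg/L

Conservation of mass: C = (59.60·2.100 + 1.710·91.00) / 61.31 = 280.8/61.31 = 4.580 mg/L; combined flow 61.31 m³/s.
After decay, C = 4.580 × e^(−kt) = 4.580 × 0.4867 = 2.229 mg/L.
At the second outfall, C = (61.31·2.229 + 9.600·110.0) / (61.31 + 9.600) = 16.82 mg/L.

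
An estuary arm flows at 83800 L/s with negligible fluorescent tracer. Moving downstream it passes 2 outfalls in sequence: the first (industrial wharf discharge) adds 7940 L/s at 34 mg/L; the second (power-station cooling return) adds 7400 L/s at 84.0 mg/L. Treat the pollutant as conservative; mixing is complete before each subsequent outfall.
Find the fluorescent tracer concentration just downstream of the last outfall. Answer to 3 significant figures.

8.99 mg/L

Below outfall 1: Q → 91740 L/s, C = (83800·0 + 7940·34.00)/91740 = 2.943 mg/L.
Below outfall 2: Q → 99140 L/s, C = (91740·2.943 + 7400·84.00)/99140 = 8.993 mg/L.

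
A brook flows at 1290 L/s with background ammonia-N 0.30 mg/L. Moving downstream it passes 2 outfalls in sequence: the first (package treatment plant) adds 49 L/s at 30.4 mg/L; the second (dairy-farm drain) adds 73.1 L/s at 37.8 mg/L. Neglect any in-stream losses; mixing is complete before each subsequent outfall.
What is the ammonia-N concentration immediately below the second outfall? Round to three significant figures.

Below outfall 1: Q → 1339 L/s, C = (1290·0.3000 + 49.00·30.40)/1339 = 1.401 mg/L.
Below outfall 2: Q → 1412 L/s, C = (1339·1.401 + 73.10·37.80)/1412 = 3.286 mg/L.

3.29 mg/L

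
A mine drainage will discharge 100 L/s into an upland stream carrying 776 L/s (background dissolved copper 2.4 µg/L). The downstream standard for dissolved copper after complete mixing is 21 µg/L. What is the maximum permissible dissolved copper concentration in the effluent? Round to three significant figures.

At the limit, (Qr·Cr + Qe·Cₑ)/(Qr + Qe) = 21:
Cₑ = (876.0·21 − 776.0·2.400) / 100.0 = 165.3 µg/L.

165 µg/L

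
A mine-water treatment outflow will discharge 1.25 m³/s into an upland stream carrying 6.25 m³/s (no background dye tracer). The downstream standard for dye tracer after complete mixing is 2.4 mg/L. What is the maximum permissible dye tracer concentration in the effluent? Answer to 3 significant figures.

At the limit, (Qr·Cr + Qe·Cₑ)/(Qr + Qe) = 2.4:
Cₑ = (7.500·2.4 − 6.250·0) / 1.250 = 14.40 mg/L.

14.4 mg/L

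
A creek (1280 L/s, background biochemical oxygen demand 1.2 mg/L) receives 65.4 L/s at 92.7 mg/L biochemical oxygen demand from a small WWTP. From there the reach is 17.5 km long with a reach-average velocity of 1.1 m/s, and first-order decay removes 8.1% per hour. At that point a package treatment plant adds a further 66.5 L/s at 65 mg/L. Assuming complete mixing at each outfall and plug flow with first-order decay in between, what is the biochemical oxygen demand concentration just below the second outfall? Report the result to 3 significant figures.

Flow-weighted average: C = (1280·1.200 + 65.40·92.70) / 1345 = 7599/1345 = 5.648 mg/L; combined flow 1345 L/s.
Travel time t = 17.5·1000 / 1.1 = 15910 s = 4.419 h.
8.1%/h lost → k = −ln(1 − 0.081) = 0.08447 h⁻¹.
Applying C = C₀e^(−kt): 5.648 × 0.6885 = 3.888 mg/L.
At the second outfall, C = (1345·3.888 + 66.50·65.00) / (1345 + 66.50) = 6.767 mg/L.

6.77 mg/L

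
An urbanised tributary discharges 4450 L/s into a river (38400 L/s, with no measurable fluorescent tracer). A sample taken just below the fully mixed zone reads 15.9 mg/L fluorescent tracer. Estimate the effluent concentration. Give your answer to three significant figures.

Mass balance: 38400·0 + 4450·Cₑ = 42850·15.90
→ Cₑ = (42850·15.90 − 38400·0) / 4450 = 153.1 mg/L.

153 mg/L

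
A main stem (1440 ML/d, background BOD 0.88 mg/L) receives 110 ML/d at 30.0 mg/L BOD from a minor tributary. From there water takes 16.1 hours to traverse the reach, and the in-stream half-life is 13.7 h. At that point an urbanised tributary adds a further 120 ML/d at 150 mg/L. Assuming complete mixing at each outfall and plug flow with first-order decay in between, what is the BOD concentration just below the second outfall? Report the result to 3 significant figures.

Conservation of mass: C = (1440·0.8800 + 110.0·30.00) / 1550 = 4567/1550 = 2.947 mg/L; combined flow 1550 ML/d.
Half-life 13.7 h → k = ln 2 / 13.7 = 0.05059 h⁻¹ = 1.214 d⁻¹.
Applying C = C₀e^(−kt): 2.947 × 0.4428 = 1.305 mg/L.
Second outfall: C = (1550·1.305 + 120.0·150.0)/1670 = 11.99 mg/L.

12.0 mg/L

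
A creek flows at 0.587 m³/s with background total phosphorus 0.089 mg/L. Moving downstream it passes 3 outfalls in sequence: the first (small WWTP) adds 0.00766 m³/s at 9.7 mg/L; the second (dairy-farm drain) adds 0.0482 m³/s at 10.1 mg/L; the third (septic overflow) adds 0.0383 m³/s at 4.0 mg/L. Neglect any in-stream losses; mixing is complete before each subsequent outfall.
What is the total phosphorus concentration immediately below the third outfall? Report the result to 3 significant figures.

Below outfall 1: Q → 0.5947 m³/s, C = (0.5870·0.08900 + 0.007660·9.700)/0.5947 = 0.2128 mg/L.
Below outfall 2: Q → 0.6429 m³/s, C = (0.5947·0.2128 + 0.04820·10.10)/0.6429 = 0.9541 mg/L.
Below outfall 3: Q → 0.6812 m³/s, C = (0.6429·0.9541 + 0.03830·4.000)/0.6812 = 1.125 mg/L.

1.13 mg/L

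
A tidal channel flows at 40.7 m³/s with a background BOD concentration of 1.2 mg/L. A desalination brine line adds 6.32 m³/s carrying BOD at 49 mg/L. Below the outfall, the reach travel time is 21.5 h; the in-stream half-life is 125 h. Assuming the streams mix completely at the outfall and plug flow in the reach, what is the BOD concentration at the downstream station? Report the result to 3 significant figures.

6.77 mg/L

Conservation of mass: C = (40.70·1.200 + 6.320·49.00) / 47.02 = 358.5/47.02 = 7.625 mg/L.
Half-life 125 h → k = ln 2 / 125 = 0.005545 h⁻¹ = 0.1331 d⁻¹.
After decay, C = 7.625 × e^(−kt) = 7.625 × 0.8876 = 6.768 mg/L.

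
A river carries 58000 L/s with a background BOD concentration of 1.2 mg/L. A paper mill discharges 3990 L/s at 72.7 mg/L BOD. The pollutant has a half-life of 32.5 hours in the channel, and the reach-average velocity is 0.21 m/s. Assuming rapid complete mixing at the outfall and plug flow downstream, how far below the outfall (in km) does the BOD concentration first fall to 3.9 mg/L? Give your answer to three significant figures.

Conservation of mass: C = (58000·1.200 + 3990·72.70) / 61990 = 359700/61990 = 5.802 mg/L.
Half-life 32.5 h → k = ln 2 / 32.5 = 0.02133 h⁻¹ = 0.5119 d⁻¹.
Set 5.802·exp(−k·t) = 3.9 → t = ln(5.802/3.9)/k = 67050 s = 18.63 h.
Distance = v·t = 0.21·67050 = 14080 m = 14.08 km.

14.1 km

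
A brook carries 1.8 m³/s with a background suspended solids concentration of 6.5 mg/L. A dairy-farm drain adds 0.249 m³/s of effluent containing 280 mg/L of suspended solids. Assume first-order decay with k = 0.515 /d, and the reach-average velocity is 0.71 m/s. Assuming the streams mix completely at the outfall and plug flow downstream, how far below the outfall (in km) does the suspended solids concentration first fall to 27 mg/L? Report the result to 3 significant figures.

Mass balance: C = (1.800·6.500 + 0.2490·280.0) / 2.049 = 81.42/2.049 = 39.74 mg/L.
Set 39.74·exp(−k·t) = 27 → t = ln(39.74/27)/k = 64830 s = 18.01 h.
Distance = v·t = 0.71·64830 = 46030 m = 46.03 km.

46.0 km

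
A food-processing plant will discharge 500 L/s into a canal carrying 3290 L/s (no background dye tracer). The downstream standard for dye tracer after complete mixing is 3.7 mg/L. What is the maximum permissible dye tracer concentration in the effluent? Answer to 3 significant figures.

At the limit, (Qr·Cr + Qe·Cₑ)/(Qr + Qe) = 3.7:
Cₑ = (3790·3.7 − 3290·0) / 500.0 = 28.05 mg/L.

28.0 mg/L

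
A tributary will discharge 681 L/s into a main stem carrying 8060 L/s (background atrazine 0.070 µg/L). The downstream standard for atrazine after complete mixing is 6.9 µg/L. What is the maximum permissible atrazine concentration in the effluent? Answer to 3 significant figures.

87.7 µg/L

At the limit, (Qr·Cr + Qe·Cₑ)/(Qr + Qe) = 6.9:
Cₑ = (8741·6.9 − 8060·0.07000) / 681.0 = 87.74 µg/L.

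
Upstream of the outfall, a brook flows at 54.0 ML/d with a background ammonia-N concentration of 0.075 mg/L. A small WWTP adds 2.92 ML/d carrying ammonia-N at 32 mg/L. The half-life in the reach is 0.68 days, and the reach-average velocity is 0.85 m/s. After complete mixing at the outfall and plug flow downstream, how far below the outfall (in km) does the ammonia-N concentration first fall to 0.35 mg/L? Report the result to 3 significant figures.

114 km

Conservation of mass: C = (54.00·0.07500 + 2.920·32.00) / 56.92 = 97.49/56.92 = 1.713 mg/L.
Half-life 0.68 d → k = ln 2 / 0.68 = 1.019 d⁻¹.
Set 1.713·exp(−k·t) = 0.35 → t = ln(1.713/0.35)/k = 134600 s = 37.39 h.
Distance = v·t = 0.85·134600 = 114400 m = 114.4 km.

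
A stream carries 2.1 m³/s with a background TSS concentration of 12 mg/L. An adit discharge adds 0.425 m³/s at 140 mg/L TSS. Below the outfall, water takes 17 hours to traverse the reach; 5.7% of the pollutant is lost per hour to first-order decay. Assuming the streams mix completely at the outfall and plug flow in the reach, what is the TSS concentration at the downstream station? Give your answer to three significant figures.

Conservation of mass: C = (2.100·12.00 + 0.4250·140.0) / 2.525 = 84.70/2.525 = 33.54 mg/L.
5.7%/h lost → k = −ln(1 − 0.057) = 0.05869 h⁻¹.
After decay, C = 33.54 × e^(−kt) = 33.54 × 0.3687 = 12.37 mg/L.

12.4 mg/L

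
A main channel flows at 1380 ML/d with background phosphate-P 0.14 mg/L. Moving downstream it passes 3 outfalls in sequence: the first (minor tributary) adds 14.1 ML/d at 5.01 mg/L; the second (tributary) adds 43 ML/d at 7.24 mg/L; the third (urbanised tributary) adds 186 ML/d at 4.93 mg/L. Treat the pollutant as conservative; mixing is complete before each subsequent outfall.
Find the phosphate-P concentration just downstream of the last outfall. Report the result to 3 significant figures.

After outfall 1: Q = 1380 + 14.10 = 1394 ML/d; C = (1380·0.1400 + 14.10·5.010)/1394 = 0.1893 mg/L.
After outfall 2: Q = 1394 + 43.00 = 1437 ML/d; C = (1394·0.1893 + 43.00·7.240)/1437 = 0.4002 mg/L.
After outfall 3: Q = 1437 + 186.0 = 1623 ML/d; C = (1437·0.4002 + 186.0·4.930)/1623 = 0.9193 mg/L.

0.919 mg/L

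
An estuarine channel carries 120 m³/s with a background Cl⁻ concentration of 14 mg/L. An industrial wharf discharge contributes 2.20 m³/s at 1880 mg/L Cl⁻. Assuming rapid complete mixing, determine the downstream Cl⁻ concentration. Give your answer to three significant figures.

Mass balance: C = (120.0·14.00 + 2.200·1880) / 122.2 = 5816/122.2 = 47.59 mg/L.

47.6 mg/L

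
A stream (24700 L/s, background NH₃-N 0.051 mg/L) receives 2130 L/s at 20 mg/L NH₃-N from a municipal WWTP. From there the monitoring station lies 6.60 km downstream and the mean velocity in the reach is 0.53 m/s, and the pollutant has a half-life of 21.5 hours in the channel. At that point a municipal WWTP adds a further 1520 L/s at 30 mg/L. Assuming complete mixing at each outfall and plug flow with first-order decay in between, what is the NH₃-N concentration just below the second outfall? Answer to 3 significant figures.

2.99 mg/L

Flow-weighted average: C = (24700·0.05100 + 2130·20.00) / 26830 = 43860/26830 = 1.635 mg/L; combined flow 26830 L/s.
Travel time t = 6.60·1000 / 0.53 = 12450 s = 3.459 h.
Half-life 21.5 h → k = ln 2 / 21.5 = 0.03224 h⁻¹ = 0.7737 d⁻¹.
First-order decay: C = 1.635·exp(−k·t) = 1.635·0.8945 = 1.462 mg/L.
At the second outfall, C = (26830·1.462 + 1520·30.00) / (26830 + 1520) = 2.992 mg/L.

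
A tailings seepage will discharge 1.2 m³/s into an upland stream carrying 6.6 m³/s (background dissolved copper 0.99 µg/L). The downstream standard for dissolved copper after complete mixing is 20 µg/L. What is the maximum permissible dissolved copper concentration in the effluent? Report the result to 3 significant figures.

125 µg/L

At the limit, (Qr·Cr + Qe·Cₑ)/(Qr + Qe) = 20:
Cₑ = (7.800·20 − 6.600·0.9900) / 1.200 = 124.6 µg/L.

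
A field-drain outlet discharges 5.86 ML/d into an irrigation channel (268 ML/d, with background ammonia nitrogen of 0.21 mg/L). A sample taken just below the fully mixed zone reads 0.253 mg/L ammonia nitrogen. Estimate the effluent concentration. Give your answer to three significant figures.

2.22 mg/L

Mass balance: 268.0·0.2100 + 5.860·Cₑ = 273.9·0.2530
→ Cₑ = (273.9·0.2530 − 268.0·0.2100) / 5.860 = 2.220 mg/L.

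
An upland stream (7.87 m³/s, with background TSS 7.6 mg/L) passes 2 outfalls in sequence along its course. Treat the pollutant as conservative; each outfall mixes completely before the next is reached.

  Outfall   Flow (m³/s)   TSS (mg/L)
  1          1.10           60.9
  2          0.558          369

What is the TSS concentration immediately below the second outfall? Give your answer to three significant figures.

34.9 mg/L

Outfall 1: combined Q = 8.970 m³/s; C = (7.870·7.600 + 1.100·60.90)/8.970 = 14.14 mg/L.
Outfall 2: combined Q = 9.528 m³/s; C = (8.970·14.14 + 0.5580·369.0)/9.528 = 34.92 mg/L.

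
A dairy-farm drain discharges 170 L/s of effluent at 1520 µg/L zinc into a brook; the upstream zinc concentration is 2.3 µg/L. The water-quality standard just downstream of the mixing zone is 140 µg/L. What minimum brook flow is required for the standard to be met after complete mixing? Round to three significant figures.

Set C_mix = 140: (Q·2.300 + 170.0·1520) / (Q + 170.0) = 140
→ Q = 170.0·(1520 − 140)/(140 − 2.300) = 1704 L/s.

1700 L/s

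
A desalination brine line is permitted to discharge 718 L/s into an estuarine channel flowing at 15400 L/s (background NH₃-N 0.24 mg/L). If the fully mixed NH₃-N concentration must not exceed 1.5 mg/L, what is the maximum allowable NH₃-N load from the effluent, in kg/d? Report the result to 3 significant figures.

1770 kg/d

Mass balance at the limit: 15400·0.2400 + 718.0·Cₑ = 16120·1.5 → Cₑ = 28.53 mg/L.
718.0 L/s = 0.7180 m³/s. Load = 0.7180 m³/s × 28.53 g/m³ × 86 400 s/d = 1770 kg/d.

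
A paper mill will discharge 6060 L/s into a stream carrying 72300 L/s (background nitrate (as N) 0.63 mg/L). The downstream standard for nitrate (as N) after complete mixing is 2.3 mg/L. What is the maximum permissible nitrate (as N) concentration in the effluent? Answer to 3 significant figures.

22.2 mg/L

At the limit, (Qr·Cr + Qe·Cₑ)/(Qr + Qe) = 2.3:
Cₑ = (78360·2.3 − 72300·0.6300) / 6060 = 22.22 mg/L.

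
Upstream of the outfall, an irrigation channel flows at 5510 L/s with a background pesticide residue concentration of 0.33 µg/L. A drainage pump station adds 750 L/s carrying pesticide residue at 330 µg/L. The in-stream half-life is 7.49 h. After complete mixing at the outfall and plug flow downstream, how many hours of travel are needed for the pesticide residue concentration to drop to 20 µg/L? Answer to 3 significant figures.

7.44 h

Conservation of mass: C = (5510·0.3300 + 750.0·330.0) / 6260 = 249300/6260 = 39.83 µg/L.
Half-life 7.49 h → k = ln 2 / 7.49 = 0.09254 h⁻¹ = 2.221 d⁻¹.
39.83·exp(−k·t) = 20 → t = ln(39.83/20)/k = 26800 s = 7.443 h.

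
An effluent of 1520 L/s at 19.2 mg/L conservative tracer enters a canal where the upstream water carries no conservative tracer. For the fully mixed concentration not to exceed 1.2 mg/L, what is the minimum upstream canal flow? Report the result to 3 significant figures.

Set C_mix = 1.2: (Q·0 + 1520·19.20) / (Q + 1520) = 1.2
→ Q = 1520·(19.20 − 1.2)/(1.2 − 0) = 22800 L/s.

22800 L/s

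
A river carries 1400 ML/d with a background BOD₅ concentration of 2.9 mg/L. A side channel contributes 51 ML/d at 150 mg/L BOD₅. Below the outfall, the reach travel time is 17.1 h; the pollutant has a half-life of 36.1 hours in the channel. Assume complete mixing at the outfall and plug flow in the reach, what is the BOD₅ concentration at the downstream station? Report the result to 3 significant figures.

5.81 mg/L

Mixed concentration C = ΣQC/ΣQ = (1400·2.900 + 51.00·150.0) / 1451 = 11710/1451 = 8.070 mg/L.
Half-life 36.1 h → k = ln 2 / 36.1 = 0.01920 h⁻¹ = 0.4608 d⁻¹.
First-order decay: C = 8.070·exp(−k·t) = 8.070·0.7201 = 5.812 mg/L.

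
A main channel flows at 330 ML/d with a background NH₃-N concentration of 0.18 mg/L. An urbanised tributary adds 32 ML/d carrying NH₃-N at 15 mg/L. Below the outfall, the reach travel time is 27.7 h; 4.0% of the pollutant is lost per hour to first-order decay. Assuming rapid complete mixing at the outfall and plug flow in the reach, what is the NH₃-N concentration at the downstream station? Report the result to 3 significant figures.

Mass balance: C = (330.0·0.1800 + 32.00·15.00) / 362.0 = 539.4/362.0 = 1.490 mg/L.
4.0%/h lost → k = −ln(1 − 0.04) = 0.04082 h⁻¹.
After decay, C = 1.490 × e^(−kt) = 1.490 × 0.3228 = 0.4810 mg/L.

0.481 mg/L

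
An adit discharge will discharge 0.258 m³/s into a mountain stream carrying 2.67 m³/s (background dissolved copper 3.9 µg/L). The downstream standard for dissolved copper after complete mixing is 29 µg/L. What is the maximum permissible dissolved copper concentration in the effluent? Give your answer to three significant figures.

At the limit, (Qr·Cr + Qe·Cₑ)/(Qr + Qe) = 29:
Cₑ = (2.928·29 − 2.670·3.900) / 0.2580 = 288.8 µg/L.

289 µg/L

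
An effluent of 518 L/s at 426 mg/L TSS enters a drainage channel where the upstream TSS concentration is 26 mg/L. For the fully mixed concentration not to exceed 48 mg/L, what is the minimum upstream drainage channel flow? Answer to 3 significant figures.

Set C_mix = 48: (Q·26.00 + 518.0·426.0) / (Q + 518.0) = 48
→ Q = 518.0·(426.0 − 48)/(48 − 26.00) = 8900 L/s.

8900 L/s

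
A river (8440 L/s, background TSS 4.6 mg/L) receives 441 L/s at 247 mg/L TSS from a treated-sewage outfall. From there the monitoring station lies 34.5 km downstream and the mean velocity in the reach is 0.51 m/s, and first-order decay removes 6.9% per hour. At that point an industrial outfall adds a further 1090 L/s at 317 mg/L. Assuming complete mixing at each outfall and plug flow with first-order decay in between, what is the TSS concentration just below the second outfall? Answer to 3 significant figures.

Conservation of mass: C = (8440·4.600 + 441.0·247.0) / 8881 = 147800/8881 = 16.64 mg/L; combined flow 8881 L/s.
Travel time t = 34.5·1000 / 0.51 = 67650 s = 18.79 h.
6.9%/h lost → k = −ln(1 − 0.069) = 0.07150 h⁻¹.
Decay over the reach: 16.64·exp(−kt) = 16.64·0.2609 = 4.341 mg/L.
At the second outfall, C = (8881·4.341 + 1090·317.0) / (8881 + 1090) = 38.52 mg/L.

38.5 mg/L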